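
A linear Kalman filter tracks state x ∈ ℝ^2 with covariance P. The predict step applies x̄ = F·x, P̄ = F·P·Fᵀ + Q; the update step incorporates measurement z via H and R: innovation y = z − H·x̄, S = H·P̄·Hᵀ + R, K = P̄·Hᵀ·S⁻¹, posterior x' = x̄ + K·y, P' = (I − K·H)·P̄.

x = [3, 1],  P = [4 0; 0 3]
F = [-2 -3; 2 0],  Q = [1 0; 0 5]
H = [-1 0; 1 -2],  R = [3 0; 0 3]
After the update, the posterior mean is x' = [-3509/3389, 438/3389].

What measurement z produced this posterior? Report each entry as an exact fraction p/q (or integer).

z = [1, -1]

x̄ = F·x = [-9, 6]
P̄ = F·P·Fᵀ + Q = [44 -16; -16 21]
S = H·P̄·Hᵀ + R = [47 -76; -76 195]
K = P̄·Hᵀ·S⁻¹ = [-2804/3389 228/3389; -1288/3389 -1510/3389]
x' − x̄ = [26992/3389, -19896/3389] = K·y
y = (KᵀK)⁻¹·Kᵀ·(x' − x̄) = [-8, 20]
z = y + H·x̄ = [-8, 20] + [9, -21] = [1, -1]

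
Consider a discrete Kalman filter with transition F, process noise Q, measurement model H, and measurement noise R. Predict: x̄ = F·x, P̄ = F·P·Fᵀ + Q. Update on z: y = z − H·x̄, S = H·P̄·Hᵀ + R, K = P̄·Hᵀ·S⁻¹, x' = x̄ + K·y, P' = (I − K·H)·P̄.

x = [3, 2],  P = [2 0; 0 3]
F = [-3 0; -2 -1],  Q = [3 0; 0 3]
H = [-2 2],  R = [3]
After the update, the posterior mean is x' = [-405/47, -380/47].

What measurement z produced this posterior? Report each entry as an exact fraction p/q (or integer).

z = [1]

x̄ = F·x = [-9, -8]
P̄ = F·P·Fᵀ + Q = [21 12; 12 14]
S = H·P̄·Hᵀ + R = [47]
K = P̄·Hᵀ·S⁻¹ = [-18/47; 4/47]
x' − x̄ = [18/47, -4/47] = K·y
y = (KᵀK)⁻¹·Kᵀ·(x' − x̄) = [-1]
z = y + H·x̄ = [-1] + [2] = [1]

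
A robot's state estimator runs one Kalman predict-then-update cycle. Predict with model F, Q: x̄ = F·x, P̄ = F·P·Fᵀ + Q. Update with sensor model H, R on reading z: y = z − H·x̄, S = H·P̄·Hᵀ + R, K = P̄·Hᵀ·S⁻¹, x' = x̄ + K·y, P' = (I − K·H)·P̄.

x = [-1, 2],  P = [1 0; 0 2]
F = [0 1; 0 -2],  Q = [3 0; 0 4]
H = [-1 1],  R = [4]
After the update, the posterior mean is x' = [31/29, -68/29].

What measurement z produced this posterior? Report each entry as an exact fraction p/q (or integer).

z = [-3]

x̄ = F·x = [2, -4]
P̄ = F·P·Fᵀ + Q = [5 -4; -4 12]
S = H·P̄·Hᵀ + R = [29]
K = P̄·Hᵀ·S⁻¹ = [-9/29; 16/29]
x' − x̄ = [-27/29, 48/29] = K·y
y = (KᵀK)⁻¹·Kᵀ·(x' − x̄) = [3]
z = y + H·x̄ = [3] + [-6] = [-3]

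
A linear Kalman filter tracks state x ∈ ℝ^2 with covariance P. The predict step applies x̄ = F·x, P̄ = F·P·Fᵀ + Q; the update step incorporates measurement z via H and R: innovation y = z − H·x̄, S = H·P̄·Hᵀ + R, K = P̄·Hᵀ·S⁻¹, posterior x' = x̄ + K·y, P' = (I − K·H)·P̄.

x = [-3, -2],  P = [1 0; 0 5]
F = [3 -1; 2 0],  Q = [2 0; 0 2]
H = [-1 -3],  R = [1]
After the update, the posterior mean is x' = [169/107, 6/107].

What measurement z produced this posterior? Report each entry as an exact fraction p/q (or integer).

x̄ = F·x = [-7, -6]
P̄ = F·P·Fᵀ + Q = [16 6; 6 6]
S = H·P̄·Hᵀ + R = [107]
K = P̄·Hᵀ·S⁻¹ = [-34/107; -24/107]
x' − x̄ = [918/107, 648/107] = K·y
y = (KᵀK)⁻¹·Kᵀ·(x' − x̄) = [-27]
z = y + H·x̄ = [-27] + [25] = [-2]

z = [-2]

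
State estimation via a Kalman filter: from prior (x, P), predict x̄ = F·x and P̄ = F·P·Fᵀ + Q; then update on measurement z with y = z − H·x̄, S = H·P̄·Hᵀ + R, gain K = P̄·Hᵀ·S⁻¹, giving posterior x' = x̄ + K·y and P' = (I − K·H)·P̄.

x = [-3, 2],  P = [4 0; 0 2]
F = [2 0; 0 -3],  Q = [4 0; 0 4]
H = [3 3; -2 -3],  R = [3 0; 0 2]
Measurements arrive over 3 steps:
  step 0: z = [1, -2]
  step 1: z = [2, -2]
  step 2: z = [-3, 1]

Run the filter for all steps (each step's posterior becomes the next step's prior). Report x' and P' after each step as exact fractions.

step 0: x' = [-438/463, 577/463], P' = [1660/463 -1320/463; -1320/463 1111/463]
step 1: x' = [454372/699343, 88280/699343], P' = [1245244/699343 -966768/699343; -966768/699343 842542/699343]
step 2: x' = [-38896308/144030541, -115693329/288061082], P' = [256416244/144030541 -199121352/144030541; -199121352/144030541 173541505/144030541]

step 0: x̄ = F·x = [-6, -6]
step 0: P̄ = F·P·Fᵀ + Q = [20 0; 0 22]
step 0: y = z − H·x̄ = [37, -32]
step 0: S = H·P̄·Hᵀ + R = [381 -318; -318 280]
step 0: K = P̄·Hᵀ·S⁻¹ = [340/463 320/463; -209/463 -693/926]
step 0: x' = x̄ + K·y = [-438/463, 577/463]
step 0: P' = (I − K·H)·P̄ = [1660/463 -1320/463; -1320/463 1111/463]
step 1: x̄ = F·x = [-876/463, -1731/463]
step 1: P̄ = F·P·Fᵀ + Q = [8492/463 7920/463; 7920/463 11851/463]
step 1: y = z − H·x̄ = [8747/463, -17]
step 1: S = H·P̄·Hᵀ + R = [327036/463 -597; -597 511]
step 1: K = P̄·Hᵀ·S⁻¹ = [278476/699343 204908/699343; -124226/699343 -297045/699343]
step 1: x' = x̄ + K·y = [454372/699343, 88280/699343]
step 1: P' = (I − K·H)·P̄ = [1245244/699343 -966768/699343; -966768/699343 842542/699343]
step 2: x̄ = F·x = [908744/699343, -264840/699343]
step 2: P̄ = F·P·Fᵀ + Q = [7778348/699343 5800608/699343; 5800608/699343 10380250/699343]
step 2: y = z − H·x̄ = [-4029741/699343, 1722311/699343]
step 2: S = H·P̄·Hᵀ + R = [269936355/699343 -227101458/699343; -227101458/699343 195541624/699343]
step 2: K = P̄·Hᵀ·S⁻¹ = [57294892/144030541 42265784/144030541; -25579847/144030541 -122381811/288061082]
step 2: x' = x̄ + K·y = [-38896308/144030541, -115693329/288061082]
step 2: P' = (I − K·H)·P̄ = [256416244/144030541 -199121352/144030541; -199121352/144030541 173541505/144030541]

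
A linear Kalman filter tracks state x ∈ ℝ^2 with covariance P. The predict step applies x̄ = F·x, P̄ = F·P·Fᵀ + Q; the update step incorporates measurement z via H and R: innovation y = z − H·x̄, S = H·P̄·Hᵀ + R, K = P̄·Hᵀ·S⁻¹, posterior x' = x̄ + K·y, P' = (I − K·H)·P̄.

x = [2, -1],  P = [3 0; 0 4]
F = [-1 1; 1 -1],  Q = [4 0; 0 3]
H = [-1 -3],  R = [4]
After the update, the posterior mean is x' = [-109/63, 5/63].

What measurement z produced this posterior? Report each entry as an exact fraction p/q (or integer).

z = [2]

x̄ = F·x = [-3, 3]
P̄ = F·P·Fᵀ + Q = [11 -7; -7 10]
S = H·P̄·Hᵀ + R = [63]
K = P̄·Hᵀ·S⁻¹ = [10/63; -23/63]
x' − x̄ = [80/63, -184/63] = K·y
y = (KᵀK)⁻¹·Kᵀ·(x' − x̄) = [8]
z = y + H·x̄ = [8] + [-6] = [2]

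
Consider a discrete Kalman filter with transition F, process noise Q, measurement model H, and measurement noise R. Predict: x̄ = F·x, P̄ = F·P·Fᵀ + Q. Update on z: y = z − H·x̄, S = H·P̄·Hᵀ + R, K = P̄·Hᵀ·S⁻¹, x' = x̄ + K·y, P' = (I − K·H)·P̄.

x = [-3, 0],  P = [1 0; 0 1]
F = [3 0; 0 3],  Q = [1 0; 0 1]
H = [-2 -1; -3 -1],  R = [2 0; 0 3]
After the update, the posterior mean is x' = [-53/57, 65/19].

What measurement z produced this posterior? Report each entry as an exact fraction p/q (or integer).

x̄ = F·x = [-9, 0]
P̄ = F·P·Fᵀ + Q = [10 0; 0 10]
S = H·P̄·Hᵀ + R = [52 70; 70 103]
K = P̄·Hᵀ·S⁻¹ = [5/57 -20/57; -55/76 15/38]
x' − x̄ = [460/57, 65/19] = K·y
y = (KᵀK)⁻¹·Kᵀ·(x' − x̄) = [-20, -28]
z = y + H·x̄ = [-20, -28] + [18, 27] = [-2, -1]

z = [-2, -1]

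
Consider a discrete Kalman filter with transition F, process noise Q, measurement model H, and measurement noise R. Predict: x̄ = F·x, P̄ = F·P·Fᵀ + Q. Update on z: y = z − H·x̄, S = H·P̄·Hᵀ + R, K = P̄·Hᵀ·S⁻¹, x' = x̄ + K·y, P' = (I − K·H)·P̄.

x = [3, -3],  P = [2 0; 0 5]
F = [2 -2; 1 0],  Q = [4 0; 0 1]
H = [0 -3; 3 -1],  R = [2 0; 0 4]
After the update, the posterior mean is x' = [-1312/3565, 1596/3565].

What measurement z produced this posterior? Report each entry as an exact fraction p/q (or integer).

z = [-1, -2]

x̄ = F·x = [12, 3]
P̄ = F·P·Fᵀ + Q = [32 4; 4 3]
S = H·P̄·Hᵀ + R = [29 -27; -27 271]
K = P̄·Hᵀ·S⁻¹ = [-384/3565 1172/3565; -1098/3565 9/3565]
x' − x̄ = [-44092/3565, -9099/3565] = K·y
y = (KᵀK)⁻¹·Kᵀ·(x' − x̄) = [8, -35]
z = y + H·x̄ = [8, -35] + [-9, 33] = [-1, -2]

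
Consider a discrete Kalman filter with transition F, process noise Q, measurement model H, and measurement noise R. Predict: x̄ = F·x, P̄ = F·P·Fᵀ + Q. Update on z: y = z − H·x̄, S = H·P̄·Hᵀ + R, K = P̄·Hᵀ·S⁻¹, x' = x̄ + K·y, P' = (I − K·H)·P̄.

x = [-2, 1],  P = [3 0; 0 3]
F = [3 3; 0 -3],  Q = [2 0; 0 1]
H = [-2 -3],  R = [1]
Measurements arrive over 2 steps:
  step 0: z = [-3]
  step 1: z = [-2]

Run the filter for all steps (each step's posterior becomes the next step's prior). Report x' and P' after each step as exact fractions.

step 0: x̄ = F·x = [-3, -3]
step 0: P̄ = F·P·Fᵀ + Q = [56 -27; -27 28]
step 0: y = z − H·x̄ = [-18]
step 0: S = H·P̄·Hᵀ + R = [153]
step 0: K = P̄·Hᵀ·S⁻¹ = [-31/153; -10/51]
step 0: x' = x̄ + K·y = [11/17, 9/17]
step 0: P' = (I − K·H)·P̄ = [7607/153 -1687/51; -1687/51 376/17]
step 1: x̄ = F·x = [60/17, -27/17]
step 1: P̄ = F·P·Fᵀ + Q = [903/17 1677/17; 1677/17 3401/17]
step 1: y = z − H·x̄ = [5/17]
step 1: S = H·P̄·Hᵀ + R = [54362/17]
step 1: K = P̄·Hᵀ·S⁻¹ = [-6837/54362; -13557/54362]
step 1: x' = x̄ + K·y = [189855/54362, -90327/54362]
step 1: P' = (I − K·H)·P̄ = [137901/54362 -89655/54362; -89655/54362 64289/54362]

step 0: x' = [11/17, 9/17], P' = [7607/153 -1687/51; -1687/51 376/17]
step 1: x' = [189855/54362, -90327/54362], P' = [137901/54362 -89655/54362; -89655/54362 64289/54362]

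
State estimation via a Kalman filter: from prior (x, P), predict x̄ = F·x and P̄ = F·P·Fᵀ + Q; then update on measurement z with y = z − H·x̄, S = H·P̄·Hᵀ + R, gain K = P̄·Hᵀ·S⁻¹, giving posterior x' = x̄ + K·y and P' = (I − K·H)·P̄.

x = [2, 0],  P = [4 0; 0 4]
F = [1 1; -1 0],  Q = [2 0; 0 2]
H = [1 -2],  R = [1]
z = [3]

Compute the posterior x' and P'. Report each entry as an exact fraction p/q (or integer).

x̄ = F·x = [2, -2]
P̄ = F·P·Fᵀ + Q = [10 -4; -4 6]
y = z − H·x̄ = [-3]
S = H·P̄·Hᵀ + R = [51]
K = P̄·Hᵀ·S⁻¹ = [6/17; -16/51]
x' = x̄ + K·y = [16/17, -18/17]
P' = (I − K·H)·P̄ = [62/17 28/17; 28/17 50/51]

x' = [16/17, -18/17]
P' = [62/17 28/17; 28/17 50/51]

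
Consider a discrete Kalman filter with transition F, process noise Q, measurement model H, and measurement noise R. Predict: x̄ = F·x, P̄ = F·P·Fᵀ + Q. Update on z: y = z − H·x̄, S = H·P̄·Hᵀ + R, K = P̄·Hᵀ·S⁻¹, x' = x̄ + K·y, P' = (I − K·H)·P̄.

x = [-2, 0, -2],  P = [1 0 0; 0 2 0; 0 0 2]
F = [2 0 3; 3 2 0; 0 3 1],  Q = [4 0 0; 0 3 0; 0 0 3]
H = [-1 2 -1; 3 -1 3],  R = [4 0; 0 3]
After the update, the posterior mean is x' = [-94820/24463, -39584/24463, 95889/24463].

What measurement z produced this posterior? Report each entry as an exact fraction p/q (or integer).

z = [-3, 2]

x̄ = F·x = [-10, -6, -2]
P̄ = F·P·Fᵀ + Q = [26 6 6; 6 20 12; 6 12 23]
S = H·P̄·Hᵀ + R = [73 -97; -97 464]
K = P̄·Hᵀ·S⁻¹ = [-550/24463 4630/24463; 13506/24463 4616/24463; 4955/24463 4990/24463]
x' − x̄ = [149810/24463, 107194/24463, 144815/24463] = K·y
y = (KᵀK)⁻¹·Kᵀ·(x' − x̄) = [-3, 32]
z = y + H·x̄ = [-3, 32] + [0, -30] = [-3, 2]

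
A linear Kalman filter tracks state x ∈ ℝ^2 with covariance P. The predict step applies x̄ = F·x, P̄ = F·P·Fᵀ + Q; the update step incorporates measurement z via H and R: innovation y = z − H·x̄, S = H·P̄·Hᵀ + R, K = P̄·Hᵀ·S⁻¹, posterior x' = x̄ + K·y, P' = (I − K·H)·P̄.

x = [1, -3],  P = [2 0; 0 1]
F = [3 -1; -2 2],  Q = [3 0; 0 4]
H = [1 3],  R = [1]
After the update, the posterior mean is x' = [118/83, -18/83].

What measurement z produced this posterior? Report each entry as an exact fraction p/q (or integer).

x̄ = F·x = [6, -8]
P̄ = F·P·Fᵀ + Q = [22 -14; -14 16]
S = H·P̄·Hᵀ + R = [83]
K = P̄·Hᵀ·S⁻¹ = [-20/83; 34/83]
x' − x̄ = [-380/83, 646/83] = K·y
y = (KᵀK)⁻¹·Kᵀ·(x' − x̄) = [19]
z = y + H·x̄ = [19] + [-18] = [1]

z = [1]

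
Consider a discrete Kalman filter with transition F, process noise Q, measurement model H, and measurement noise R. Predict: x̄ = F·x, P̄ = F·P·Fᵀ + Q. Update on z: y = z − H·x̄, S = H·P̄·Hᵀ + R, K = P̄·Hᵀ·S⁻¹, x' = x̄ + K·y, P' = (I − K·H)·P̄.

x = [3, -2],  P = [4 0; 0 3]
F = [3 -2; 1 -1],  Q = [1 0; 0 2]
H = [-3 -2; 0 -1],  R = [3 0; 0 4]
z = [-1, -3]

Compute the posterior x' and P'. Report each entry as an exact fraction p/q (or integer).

x' = [-19/161, 139/161]
P' = [937/1288 -108/161; -108/161 180/161]

x̄ = F·x = [13, 5]
P̄ = F·P·Fᵀ + Q = [49 18; 18 9]
y = z − H·x̄ = [48, 2]
S = H·P̄·Hᵀ + R = [696 72; 72 13]
K = P̄·Hᵀ·S⁻¹ = [-361/1288 27/161; -12/161 -45/161]
x' = x̄ + K·y = [-19/161, 139/161]
P' = (I − K·H)·P̄ = [937/1288 -108/161; -108/161 180/161]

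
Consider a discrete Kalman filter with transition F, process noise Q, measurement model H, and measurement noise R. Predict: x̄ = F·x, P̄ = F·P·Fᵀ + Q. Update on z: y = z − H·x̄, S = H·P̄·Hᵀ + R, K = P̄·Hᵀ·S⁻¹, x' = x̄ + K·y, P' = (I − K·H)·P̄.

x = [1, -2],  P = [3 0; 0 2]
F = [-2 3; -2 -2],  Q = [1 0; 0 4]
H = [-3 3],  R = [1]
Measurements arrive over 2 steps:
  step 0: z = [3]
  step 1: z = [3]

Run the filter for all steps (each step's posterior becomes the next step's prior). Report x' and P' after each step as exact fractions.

step 0: x̄ = F·x = [-8, 2]
step 0: P̄ = F·P·Fᵀ + Q = [31 0; 0 24]
step 0: y = z − H·x̄ = [-27]
step 0: S = H·P̄·Hᵀ + R = [496]
step 0: K = P̄·Hᵀ·S⁻¹ = [-3/16; 9/62]
step 0: x' = x̄ + K·y = [-47/16, -119/62]
step 0: P' = (I − K·H)·P̄ = [217/16 27/2; 27/2 420/31]
step 1: x̄ = F·x = [29/248, 2409/248]
step 1: P̄ = F·P·Fᵀ + Q = [1883/124 -6701/124; -6701/124 27335/124]
step 1: y = z − H·x̄ = [-1599/62]
step 1: S = H·P̄·Hᵀ + R = [95926/31]
step 1: K = P̄·Hᵀ·S⁻¹ = [-3219/47963; 25527/95926]
step 1: x' = x̄ + K·y = [709021/383704, 1093791/383704]
step 1: P' = (I − K·H)·P̄ = [239311/191852 235019/191852; 235019/191852 252037/191852]

step 0: x' = [-47/16, -119/62], P' = [217/16 27/2; 27/2 420/31]
step 1: x' = [709021/383704, 1093791/383704], P' = [239311/191852 235019/191852; 235019/191852 252037/191852]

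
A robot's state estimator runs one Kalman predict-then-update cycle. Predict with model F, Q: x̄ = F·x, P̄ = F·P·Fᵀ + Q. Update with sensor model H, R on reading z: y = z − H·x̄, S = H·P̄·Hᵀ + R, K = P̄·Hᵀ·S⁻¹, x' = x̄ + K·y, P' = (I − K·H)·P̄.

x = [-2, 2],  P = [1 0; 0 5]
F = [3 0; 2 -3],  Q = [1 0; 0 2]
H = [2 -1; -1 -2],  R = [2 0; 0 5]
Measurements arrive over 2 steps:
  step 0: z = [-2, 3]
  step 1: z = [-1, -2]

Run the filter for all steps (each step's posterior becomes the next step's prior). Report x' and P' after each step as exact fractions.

step 0: x̄ = F·x = [-6, -10]
step 0: P̄ = F·P·Fᵀ + Q = [10 6; 6 51]
step 0: y = z − H·x̄ = [0, -23]
step 0: S = H·P̄·Hᵀ + R = [69 64; 64 243]
step 0: K = P̄·Hᵀ·S⁻¹ = [4810/12671 -2414/12671; -2565/12671 -4956/12671]
step 0: x' = x̄ + K·y = [-20504/12671, -12722/12671]
step 0: P' = (I − K·H)·P̄ = [6262/12671 2904/12671; 2904/12671 10938/12671]
step 1: x̄ = F·x = [-61512/12671, -2842/12671]
step 1: P̄ = F·P·Fᵀ + Q = [69029/12671 11436/12671; 11436/12671 113984/12671]
step 1: y = z − H·x̄ = [107511/12671, -92538/12671]
step 1: S = H·P̄·Hᵀ + R = [369698/12671 55602/12671; 55602/12671 634064/12671]
step 1: K = P̄·Hᵀ·S⁻¹ = [3369755/9127954 -1618501/9127954; -877190/4563977 -1646302/4563977]
step 1: x' = x̄ + K·y = [-3900255/9127954, 3556712/4563977]
step 1: P' = (I − K·H)·P̄ = [4314305/9127954 944550/4563977; 944550/4563977 3643480/4563977]

step 0: x' = [-20504/12671, -12722/12671], P' = [6262/12671 2904/12671; 2904/12671 10938/12671]
step 1: x' = [-3900255/9127954, 3556712/4563977], P' = [4314305/9127954 944550/4563977; 944550/4563977 3643480/4563977]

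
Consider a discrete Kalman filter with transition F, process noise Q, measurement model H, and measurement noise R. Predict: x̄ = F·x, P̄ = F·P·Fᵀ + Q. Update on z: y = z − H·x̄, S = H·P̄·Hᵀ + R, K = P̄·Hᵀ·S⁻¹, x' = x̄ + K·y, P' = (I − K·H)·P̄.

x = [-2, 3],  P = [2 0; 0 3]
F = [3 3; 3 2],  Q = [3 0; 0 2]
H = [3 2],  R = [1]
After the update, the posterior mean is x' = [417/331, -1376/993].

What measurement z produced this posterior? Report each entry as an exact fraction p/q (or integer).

x̄ = F·x = [3, 0]
P̄ = F·P·Fᵀ + Q = [48 36; 36 32]
S = H·P̄·Hᵀ + R = [993]
K = P̄·Hᵀ·S⁻¹ = [72/331; 172/993]
x' − x̄ = [-576/331, -1376/993] = K·y
y = (KᵀK)⁻¹·Kᵀ·(x' − x̄) = [-8]
z = y + H·x̄ = [-8] + [9] = [1]

z = [1]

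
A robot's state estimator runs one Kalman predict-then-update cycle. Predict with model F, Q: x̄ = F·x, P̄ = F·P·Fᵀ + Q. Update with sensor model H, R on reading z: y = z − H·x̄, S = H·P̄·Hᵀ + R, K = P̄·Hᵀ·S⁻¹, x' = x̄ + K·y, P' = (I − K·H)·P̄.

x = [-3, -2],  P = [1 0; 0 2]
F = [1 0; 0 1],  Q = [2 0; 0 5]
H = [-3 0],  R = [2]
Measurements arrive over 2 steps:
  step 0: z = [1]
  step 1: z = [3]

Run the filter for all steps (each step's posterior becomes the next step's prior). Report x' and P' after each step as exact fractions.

step 0: x̄ = F·x = [-3, -2]
step 0: P̄ = F·P·Fᵀ + Q = [3 0; 0 7]
step 0: y = z − H·x̄ = [-8]
step 0: S = H·P̄·Hᵀ + R = [29]
step 0: K = P̄·Hᵀ·S⁻¹ = [-9/29; 0]
step 0: x' = x̄ + K·y = [-15/29, -2]
step 0: P' = (I − K·H)·P̄ = [6/29 0; 0 7]
step 1: x̄ = F·x = [-15/29, -2]
step 1: P̄ = F·P·Fᵀ + Q = [64/29 0; 0 12]
step 1: y = z − H·x̄ = [42/29]
step 1: S = H·P̄·Hᵀ + R = [634/29]
step 1: K = P̄·Hᵀ·S⁻¹ = [-96/317; 0]
step 1: x' = x̄ + K·y = [-303/317, -2]
step 1: P' = (I − K·H)·P̄ = [64/317 0; 0 12]

step 0: x' = [-15/29, -2], P' = [6/29 0; 0 7]
step 1: x' = [-303/317, -2], P' = [64/317 0; 0 12]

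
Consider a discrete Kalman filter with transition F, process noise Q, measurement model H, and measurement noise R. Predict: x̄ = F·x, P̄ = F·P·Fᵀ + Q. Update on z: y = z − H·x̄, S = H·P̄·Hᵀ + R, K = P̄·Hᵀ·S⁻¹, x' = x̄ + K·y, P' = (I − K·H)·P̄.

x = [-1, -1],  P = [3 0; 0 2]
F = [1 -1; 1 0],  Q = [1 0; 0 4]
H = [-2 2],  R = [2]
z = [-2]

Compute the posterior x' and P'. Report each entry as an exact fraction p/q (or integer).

x' = [0, -1]
P' = [24/5 23/5; 23/5 73/15]

x̄ = F·x = [0, -1]
P̄ = F·P·Fᵀ + Q = [6 3; 3 7]
y = z − H·x̄ = [0]
S = H·P̄·Hᵀ + R = [30]
K = P̄·Hᵀ·S⁻¹ = [-1/5; 4/15]
x' = x̄ + K·y = [0, -1]
P' = (I − K·H)·P̄ = [24/5 23/5; 23/5 73/15]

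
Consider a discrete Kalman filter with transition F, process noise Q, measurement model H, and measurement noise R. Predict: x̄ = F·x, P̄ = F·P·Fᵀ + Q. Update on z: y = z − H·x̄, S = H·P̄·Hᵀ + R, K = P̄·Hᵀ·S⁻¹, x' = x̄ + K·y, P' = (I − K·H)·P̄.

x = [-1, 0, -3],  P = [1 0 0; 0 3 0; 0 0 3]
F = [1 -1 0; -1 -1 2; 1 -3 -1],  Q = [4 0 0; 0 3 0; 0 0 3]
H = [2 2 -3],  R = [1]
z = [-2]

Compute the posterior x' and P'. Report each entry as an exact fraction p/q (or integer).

x̄ = F·x = [-1, -5, 2]
P̄ = F·P·Fᵀ + Q = [8 2 10; 2 19 2; 10 2 34]
y = z − H·x̄ = [16]
S = H·P̄·Hᵀ + R = [287]
K = P̄·Hᵀ·S⁻¹ = [-10/287; 36/287; -78/287]
x' = x̄ + K·y = [-447/287, -859/287, -674/287]
P' = (I − K·H)·P̄ = [2196/287 934/287 2090/287; 934/287 4157/287 3382/287; 2090/287 3382/287 3674/287]

x' = [-447/287, -859/287, -674/287]
P' = [2196/287 934/287 2090/287; 934/287 4157/287 3382/287; 2090/287 3382/287 3674/287]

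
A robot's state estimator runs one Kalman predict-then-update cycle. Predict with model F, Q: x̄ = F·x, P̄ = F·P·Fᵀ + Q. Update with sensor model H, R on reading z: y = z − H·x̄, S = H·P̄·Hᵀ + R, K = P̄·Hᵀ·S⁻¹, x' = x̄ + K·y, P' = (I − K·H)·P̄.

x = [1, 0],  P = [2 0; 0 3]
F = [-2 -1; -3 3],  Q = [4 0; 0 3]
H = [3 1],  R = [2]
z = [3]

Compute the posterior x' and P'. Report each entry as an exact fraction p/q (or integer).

x' = [170/203, 75/203]
P' = [741/203 -2127/203; -2127/203 6495/203]

x̄ = F·x = [-2, -3]
P̄ = F·P·Fᵀ + Q = [15 3; 3 48]
y = z − H·x̄ = [12]
S = H·P̄·Hᵀ + R = [203]
K = P̄·Hᵀ·S⁻¹ = [48/203; 57/203]
x' = x̄ + K·y = [170/203, 75/203]
P' = (I − K·H)·P̄ = [741/203 -2127/203; -2127/203 6495/203]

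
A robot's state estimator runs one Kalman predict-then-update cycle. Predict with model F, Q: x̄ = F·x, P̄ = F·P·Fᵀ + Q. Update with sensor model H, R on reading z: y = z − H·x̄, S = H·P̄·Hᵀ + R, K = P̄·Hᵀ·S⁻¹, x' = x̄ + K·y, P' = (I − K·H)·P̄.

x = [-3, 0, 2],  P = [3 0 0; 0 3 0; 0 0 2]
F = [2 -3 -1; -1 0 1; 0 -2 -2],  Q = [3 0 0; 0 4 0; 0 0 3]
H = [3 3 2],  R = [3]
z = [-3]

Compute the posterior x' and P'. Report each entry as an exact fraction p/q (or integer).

x̄ = F·x = [-8, 5, -4]
P̄ = F·P·Fᵀ + Q = [44 -8 22; -8 9 -4; 22 -4 23]
y = z − H·x̄ = [14]
S = H·P̄·Hᵀ + R = [644]
K = P̄·Hᵀ·S⁻¹ = [38/161; -5/644; 25/161]
x' = x̄ + K·y = [-108/23, 225/46, -42/23]
P' = (I − K·H)·P̄ = [1308/161 -1098/161 -258/161; -1098/161 5771/644 -519/161; -258/161 -519/161 1203/161]

x' = [-108/23, 225/46, -42/23]
P' = [1308/161 -1098/161 -258/161; -1098/161 5771/644 -519/161; -258/161 -519/161 1203/161]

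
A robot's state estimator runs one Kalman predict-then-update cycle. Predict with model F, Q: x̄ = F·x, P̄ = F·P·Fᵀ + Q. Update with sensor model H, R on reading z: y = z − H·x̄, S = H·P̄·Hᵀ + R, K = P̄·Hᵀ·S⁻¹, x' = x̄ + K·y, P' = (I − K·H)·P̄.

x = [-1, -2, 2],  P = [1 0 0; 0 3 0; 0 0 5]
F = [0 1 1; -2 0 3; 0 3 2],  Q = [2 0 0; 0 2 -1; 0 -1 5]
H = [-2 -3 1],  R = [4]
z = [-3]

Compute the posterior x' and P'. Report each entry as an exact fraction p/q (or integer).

x̄ = F·x = [0, 8, -2]
P̄ = F·P·Fᵀ + Q = [10 15 19; 15 51 29; 19 29 52]
y = z − H·x̄ = [23]
S = H·P̄·Hᵀ + R = [485]
K = P̄·Hᵀ·S⁻¹ = [-46/485; -154/485; -73/485]
x' = x̄ + K·y = [-1058/485, 338/485, -2649/485]
P' = (I − K·H)·P̄ = [2734/485 191/485 5857/485; 191/485 1019/485 2823/485; 5857/485 2823/485 19891/485]

x' = [-1058/485, 338/485, -2649/485]
P' = [2734/485 191/485 5857/485; 191/485 1019/485 2823/485; 5857/485 2823/485 19891/485]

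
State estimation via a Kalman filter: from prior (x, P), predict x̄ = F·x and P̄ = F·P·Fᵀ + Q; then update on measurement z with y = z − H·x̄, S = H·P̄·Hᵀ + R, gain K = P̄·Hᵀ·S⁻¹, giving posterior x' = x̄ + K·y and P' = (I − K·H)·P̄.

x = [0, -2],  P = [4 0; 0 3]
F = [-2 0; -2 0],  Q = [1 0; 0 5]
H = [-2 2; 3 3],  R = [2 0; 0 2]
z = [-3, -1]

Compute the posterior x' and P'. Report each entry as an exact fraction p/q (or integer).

x' = [4149/7928, -6807/7928]
P' = [1347/7928 -473/7928; -473/7928 1355/7928]

x̄ = F·x = [0, 0]
P̄ = F·P·Fᵀ + Q = [17 16; 16 21]
y = z − H·x̄ = [-3, -1]
S = H·P̄·Hᵀ + R = [26 24; 24 632]
K = P̄·Hᵀ·S⁻¹ = [-455/1982 1311/7928; 457/1982 1323/7928]
x' = x̄ + K·y = [4149/7928, -6807/7928]
P' = (I − K·H)·P̄ = [1347/7928 -473/7928; -473/7928 1355/7928]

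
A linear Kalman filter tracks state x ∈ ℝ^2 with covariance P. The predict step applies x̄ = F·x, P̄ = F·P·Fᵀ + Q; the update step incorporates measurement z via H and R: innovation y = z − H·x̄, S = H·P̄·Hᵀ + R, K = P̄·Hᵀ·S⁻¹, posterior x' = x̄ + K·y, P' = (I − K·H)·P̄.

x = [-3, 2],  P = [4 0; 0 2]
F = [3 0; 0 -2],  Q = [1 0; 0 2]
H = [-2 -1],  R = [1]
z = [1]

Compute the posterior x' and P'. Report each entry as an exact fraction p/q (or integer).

x' = [41/53, -142/53]
P' = [407/159 -740/159; -740/159 1490/159]

x̄ = F·x = [-9, -4]
P̄ = F·P·Fᵀ + Q = [37 0; 0 10]
y = z − H·x̄ = [-21]
S = H·P̄·Hᵀ + R = [159]
K = P̄·Hᵀ·S⁻¹ = [-74/159; -10/159]
x' = x̄ + K·y = [41/53, -142/53]
P' = (I − K·H)·P̄ = [407/159 -740/159; -740/159 1490/159]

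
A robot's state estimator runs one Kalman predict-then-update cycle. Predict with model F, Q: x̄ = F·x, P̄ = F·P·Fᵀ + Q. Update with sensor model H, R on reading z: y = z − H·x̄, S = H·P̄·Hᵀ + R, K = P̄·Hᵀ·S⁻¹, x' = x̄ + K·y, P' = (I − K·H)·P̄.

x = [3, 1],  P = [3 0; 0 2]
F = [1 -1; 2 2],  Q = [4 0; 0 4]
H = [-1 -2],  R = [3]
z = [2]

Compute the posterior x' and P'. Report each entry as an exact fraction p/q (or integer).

x' = [-7/29, -18/29]
P' = [875/116 -209/58; -209/58 71/29]

x̄ = F·x = [2, 8]
P̄ = F·P·Fᵀ + Q = [9 2; 2 24]
y = z − H·x̄ = [20]
S = H·P̄·Hᵀ + R = [116]
K = P̄·Hᵀ·S⁻¹ = [-13/116; -25/58]
x' = x̄ + K·y = [-7/29, -18/29]
P' = (I − K·H)·P̄ = [875/116 -209/58; -209/58 71/29]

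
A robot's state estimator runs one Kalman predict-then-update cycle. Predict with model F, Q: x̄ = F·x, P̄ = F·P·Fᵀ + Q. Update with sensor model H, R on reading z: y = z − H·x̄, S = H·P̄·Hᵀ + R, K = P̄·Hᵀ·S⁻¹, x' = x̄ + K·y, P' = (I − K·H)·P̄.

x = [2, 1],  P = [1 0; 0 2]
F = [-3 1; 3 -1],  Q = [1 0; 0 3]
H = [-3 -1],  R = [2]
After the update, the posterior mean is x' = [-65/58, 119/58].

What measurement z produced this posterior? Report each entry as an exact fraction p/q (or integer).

x̄ = F·x = [-5, 5]
P̄ = F·P·Fᵀ + Q = [12 -11; -11 14]
S = H·P̄·Hᵀ + R = [58]
K = P̄·Hᵀ·S⁻¹ = [-25/58; 19/58]
x' − x̄ = [225/58, -171/58] = K·y
y = (KᵀK)⁻¹·Kᵀ·(x' − x̄) = [-9]
z = y + H·x̄ = [-9] + [10] = [1]

z = [1]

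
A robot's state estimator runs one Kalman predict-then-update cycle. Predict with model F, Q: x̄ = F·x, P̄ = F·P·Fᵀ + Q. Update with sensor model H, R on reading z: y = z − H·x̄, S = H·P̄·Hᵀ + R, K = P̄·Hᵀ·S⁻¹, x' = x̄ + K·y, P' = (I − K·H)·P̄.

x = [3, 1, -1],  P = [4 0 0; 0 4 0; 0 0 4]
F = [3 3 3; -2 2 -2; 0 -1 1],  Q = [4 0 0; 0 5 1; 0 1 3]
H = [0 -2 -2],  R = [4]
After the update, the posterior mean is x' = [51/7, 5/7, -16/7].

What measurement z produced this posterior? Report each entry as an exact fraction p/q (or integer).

x̄ = F·x = [9, -2, -2]
P̄ = F·P·Fᵀ + Q = [112 -24 0; -24 53 -15; 0 -15 11]
S = H·P̄·Hᵀ + R = [140]
K = P̄·Hᵀ·S⁻¹ = [12/35; -19/35; 2/35]
x' − x̄ = [-12/7, 19/7, -2/7] = K·y
y = (KᵀK)⁻¹·Kᵀ·(x' − x̄) = [-5]
z = y + H·x̄ = [-5] + [8] = [3]

z = [3]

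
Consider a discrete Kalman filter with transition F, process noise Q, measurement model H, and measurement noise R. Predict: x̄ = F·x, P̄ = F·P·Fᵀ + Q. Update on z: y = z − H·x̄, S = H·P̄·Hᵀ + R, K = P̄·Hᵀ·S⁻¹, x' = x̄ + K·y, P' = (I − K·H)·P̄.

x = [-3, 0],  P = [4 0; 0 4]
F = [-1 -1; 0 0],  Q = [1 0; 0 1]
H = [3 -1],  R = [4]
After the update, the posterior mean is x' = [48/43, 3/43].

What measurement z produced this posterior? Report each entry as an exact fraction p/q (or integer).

x̄ = F·x = [3, 0]
P̄ = F·P·Fᵀ + Q = [9 0; 0 1]
S = H·P̄·Hᵀ + R = [86]
K = P̄·Hᵀ·S⁻¹ = [27/86; -1/86]
x' − x̄ = [-81/43, 3/43] = K·y
y = (KᵀK)⁻¹·Kᵀ·(x' − x̄) = [-6]
z = y + H·x̄ = [-6] + [9] = [3]

z = [3]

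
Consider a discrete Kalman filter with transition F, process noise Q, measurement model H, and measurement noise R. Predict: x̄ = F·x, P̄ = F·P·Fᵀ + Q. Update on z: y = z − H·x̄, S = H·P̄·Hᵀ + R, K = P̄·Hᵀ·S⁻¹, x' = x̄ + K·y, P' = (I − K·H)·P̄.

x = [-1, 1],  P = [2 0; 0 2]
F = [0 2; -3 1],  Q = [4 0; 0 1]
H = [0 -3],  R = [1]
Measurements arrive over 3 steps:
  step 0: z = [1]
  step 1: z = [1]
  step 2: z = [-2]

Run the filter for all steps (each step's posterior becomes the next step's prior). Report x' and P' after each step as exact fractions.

step 0: x̄ = F·x = [2, 4]
step 0: P̄ = F·P·Fᵀ + Q = [12 4; 4 21]
step 0: y = z − H·x̄ = [13]
step 0: S = H·P̄·Hᵀ + R = [190]
step 0: K = P̄·Hᵀ·S⁻¹ = [-6/95; -63/190]
step 0: x' = x̄ + K·y = [112/95, -59/190]
step 0: P' = (I − K·H)·P̄ = [1068/95 2/95; 2/95 21/190]
step 1: x̄ = F·x = [-59/95, -731/190]
step 1: P̄ = F·P·Fᵀ + Q = [422/95 9/95; 9/95 19411/190]
step 1: y = z − H·x̄ = [-2003/190]
step 1: S = H·P̄·Hᵀ + R = [174889/190]
step 1: K = P̄·Hᵀ·S⁻¹ = [-54/174889; -58233/174889]
step 1: x' = x̄ + K·y = [-108046/174889, -58964/174889]
step 1: P' = (I − K·H)·P̄ = [776860/174889 18/174889; 18/174889 19411/174889]
step 2: x̄ = F·x = [-117928/174889, 20398/13453]
step 2: P̄ = F·P·Fᵀ + Q = [777200/174889 2978/13453; 2978/13453 552764/13453]
step 2: y = z − H·x̄ = [34288/13453]
step 2: S = H·P̄·Hᵀ + R = [4988329/13453]
step 2: K = P̄·Hᵀ·S⁻¹ = [-8934/4988329; -1658292/4988329]
step 2: x' = x̄ + K·y = [-44023336/64848277, 3336982/4988329]
step 2: P' = (I − K·H)·P̄ = [288106124/64848277 2978/4988329; 2978/4988329 552764/4988329]

step 0: x' = [112/95, -59/190], P' = [1068/95 2/95; 2/95 21/190]
step 1: x' = [-108046/174889, -58964/174889], P' = [776860/174889 18/174889; 18/174889 19411/174889]
step 2: x' = [-44023336/64848277, 3336982/4988329], P' = [288106124/64848277 2978/4988329; 2978/4988329 552764/4988329]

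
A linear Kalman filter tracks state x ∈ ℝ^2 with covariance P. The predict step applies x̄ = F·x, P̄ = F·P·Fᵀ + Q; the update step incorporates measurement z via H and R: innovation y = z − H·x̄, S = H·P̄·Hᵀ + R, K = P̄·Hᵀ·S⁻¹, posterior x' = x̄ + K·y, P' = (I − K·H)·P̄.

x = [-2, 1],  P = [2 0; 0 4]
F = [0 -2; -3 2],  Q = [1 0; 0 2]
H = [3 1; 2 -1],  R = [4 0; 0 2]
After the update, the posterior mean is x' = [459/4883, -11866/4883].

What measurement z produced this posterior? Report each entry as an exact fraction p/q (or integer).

x̄ = F·x = [-2, 8]
P̄ = F·P·Fᵀ + Q = [17 -16; -16 36]
S = H·P̄·Hᵀ + R = [97 82; 82 170]
K = P̄·Hᵀ·S⁻¹ = [925/4883 990/4883; 1768/4883 -2806/4883]
x' − x̄ = [10225/4883, -50930/4883] = K·y
y = (KᵀK)⁻¹·Kᵀ·(x' − x̄) = [-5, 15]
z = y + H·x̄ = [-5, 15] + [2, -12] = [-3, 3]

z = [-3, 3]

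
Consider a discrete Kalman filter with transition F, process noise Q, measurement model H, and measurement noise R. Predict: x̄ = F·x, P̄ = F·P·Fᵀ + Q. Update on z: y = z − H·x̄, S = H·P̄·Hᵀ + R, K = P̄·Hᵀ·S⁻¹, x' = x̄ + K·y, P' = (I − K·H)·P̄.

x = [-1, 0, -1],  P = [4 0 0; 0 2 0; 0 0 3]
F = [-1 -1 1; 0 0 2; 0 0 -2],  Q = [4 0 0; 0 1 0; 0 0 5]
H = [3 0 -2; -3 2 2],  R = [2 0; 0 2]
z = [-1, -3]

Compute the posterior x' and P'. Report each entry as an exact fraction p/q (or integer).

x̄ = F·x = [0, -2, 2]
P̄ = F·P·Fᵀ + Q = [13 6 -6; 6 13 -12; -6 -12 17]
y = z − H·x̄ = [3, -3]
S = H·P̄·Hᵀ + R = [259 -173; -173 143]
K = P̄·Hᵀ·S⁻¹ = [273/3554 -639/3554; 1619/3554 1561/3554; -648/1777 -436/1777]
x' = x̄ + K·y = [1368/1777, -3467/1777, 2918/1777]
P' = (I − K·H)·P̄ = [3679/1777 -183/1777 5382/1777; -183/1777 1590/1777 -1084/1777; 5382/1777 -1084/1777 8721/1777]

x' = [1368/1777, -3467/1777, 2918/1777]
P' = [3679/1777 -183/1777 5382/1777; -183/1777 1590/1777 -1084/1777; 5382/1777 -1084/1777 8721/1777]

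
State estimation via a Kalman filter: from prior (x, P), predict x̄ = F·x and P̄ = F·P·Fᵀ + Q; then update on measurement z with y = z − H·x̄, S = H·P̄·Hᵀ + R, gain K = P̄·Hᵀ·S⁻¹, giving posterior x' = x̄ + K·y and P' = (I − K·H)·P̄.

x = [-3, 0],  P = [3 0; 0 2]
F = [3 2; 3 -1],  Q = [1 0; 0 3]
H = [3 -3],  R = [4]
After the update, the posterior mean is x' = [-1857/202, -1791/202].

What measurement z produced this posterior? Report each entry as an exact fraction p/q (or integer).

x̄ = F·x = [-9, -9]
P̄ = F·P·Fᵀ + Q = [36 23; 23 32]
S = H·P̄·Hᵀ + R = [202]
K = P̄·Hᵀ·S⁻¹ = [39/202; -27/202]
x' − x̄ = [-39/202, 27/202] = K·y
y = (KᵀK)⁻¹·Kᵀ·(x' − x̄) = [-1]
z = y + H·x̄ = [-1] + [0] = [-1]

z = [-1]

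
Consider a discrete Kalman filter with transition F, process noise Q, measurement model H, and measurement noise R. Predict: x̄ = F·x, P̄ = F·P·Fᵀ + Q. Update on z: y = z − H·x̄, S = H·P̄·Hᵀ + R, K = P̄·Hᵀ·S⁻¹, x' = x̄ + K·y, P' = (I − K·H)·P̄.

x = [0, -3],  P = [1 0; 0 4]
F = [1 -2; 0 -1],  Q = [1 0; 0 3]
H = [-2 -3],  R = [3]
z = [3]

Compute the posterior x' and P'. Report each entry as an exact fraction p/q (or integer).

x̄ = F·x = [6, 3]
P̄ = F·P·Fᵀ + Q = [18 8; 8 7]
y = z − H·x̄ = [24]
S = H·P̄·Hᵀ + R = [234]
K = P̄·Hᵀ·S⁻¹ = [-10/39; -37/234]
x' = x̄ + K·y = [-2/13, -31/39]
P' = (I − K·H)·P̄ = [34/13 -58/39; -58/39 269/234]

x' = [-2/13, -31/39]
P' = [34/13 -58/39; -58/39 269/234]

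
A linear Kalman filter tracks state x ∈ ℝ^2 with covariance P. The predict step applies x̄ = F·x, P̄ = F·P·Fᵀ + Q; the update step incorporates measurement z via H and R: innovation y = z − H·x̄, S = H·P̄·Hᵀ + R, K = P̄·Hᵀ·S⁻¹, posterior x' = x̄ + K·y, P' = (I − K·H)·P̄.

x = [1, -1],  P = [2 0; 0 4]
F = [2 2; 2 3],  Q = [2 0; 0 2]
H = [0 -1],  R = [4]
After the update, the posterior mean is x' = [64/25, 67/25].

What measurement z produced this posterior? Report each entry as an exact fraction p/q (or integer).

x̄ = F·x = [0, -1]
P̄ = F·P·Fᵀ + Q = [26 32; 32 46]
S = H·P̄·Hᵀ + R = [50]
K = P̄·Hᵀ·S⁻¹ = [-16/25; -23/25]
x' − x̄ = [64/25, 92/25] = K·y
y = (KᵀK)⁻¹·Kᵀ·(x' − x̄) = [-4]
z = y + H·x̄ = [-4] + [1] = [-3]

z = [-3]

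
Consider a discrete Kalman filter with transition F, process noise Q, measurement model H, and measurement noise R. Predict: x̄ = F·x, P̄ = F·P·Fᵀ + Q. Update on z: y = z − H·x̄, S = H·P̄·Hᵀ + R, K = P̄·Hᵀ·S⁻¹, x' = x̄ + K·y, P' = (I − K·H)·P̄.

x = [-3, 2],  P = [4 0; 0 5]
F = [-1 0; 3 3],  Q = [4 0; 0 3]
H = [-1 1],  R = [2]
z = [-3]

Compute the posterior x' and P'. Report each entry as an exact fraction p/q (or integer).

x' = [147/59, -33/59]
P' = [272/59 252/59; 252/59 348/59]

x̄ = F·x = [3, -3]
P̄ = F·P·Fᵀ + Q = [8 -12; -12 84]
y = z − H·x̄ = [3]
S = H·P̄·Hᵀ + R = [118]
K = P̄·Hᵀ·S⁻¹ = [-10/59; 48/59]
x' = x̄ + K·y = [147/59, -33/59]
P' = (I − K·H)·P̄ = [272/59 252/59; 252/59 348/59]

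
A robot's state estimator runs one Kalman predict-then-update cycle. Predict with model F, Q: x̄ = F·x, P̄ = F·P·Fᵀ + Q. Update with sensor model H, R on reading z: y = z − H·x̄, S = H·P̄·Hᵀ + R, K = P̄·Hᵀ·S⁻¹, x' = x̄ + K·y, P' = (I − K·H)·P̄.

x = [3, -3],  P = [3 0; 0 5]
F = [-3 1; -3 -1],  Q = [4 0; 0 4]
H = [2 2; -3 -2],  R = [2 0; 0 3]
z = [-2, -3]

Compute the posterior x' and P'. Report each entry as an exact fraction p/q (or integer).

x' = [4616/3055, -5376/3055]
P' = [8228/3055 -9678/3055; -9678/3055 12288/3055]

x̄ = F·x = [-12, -6]
P̄ = F·P·Fᵀ + Q = [36 22; 22 36]
y = z − H·x̄ = [34, -51]
S = H·P̄·Hᵀ + R = [466 -580; -580 735]
K = P̄·Hᵀ·S⁻¹ = [-290/611 -1776/3055; 522/611 1486/3055]
x' = x̄ + K·y = [4616/3055, -5376/3055]
P' = (I − K·H)·P̄ = [8228/3055 -9678/3055; -9678/3055 12288/3055]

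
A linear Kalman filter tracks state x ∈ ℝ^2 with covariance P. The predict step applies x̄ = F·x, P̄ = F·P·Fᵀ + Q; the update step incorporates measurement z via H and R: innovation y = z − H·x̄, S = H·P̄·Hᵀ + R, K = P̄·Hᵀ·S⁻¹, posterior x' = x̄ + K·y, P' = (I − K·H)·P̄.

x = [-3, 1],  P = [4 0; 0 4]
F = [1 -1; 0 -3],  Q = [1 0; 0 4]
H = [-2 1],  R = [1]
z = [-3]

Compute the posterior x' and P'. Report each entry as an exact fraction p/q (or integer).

x̄ = F·x = [-4, -3]
P̄ = F·P·Fᵀ + Q = [9 12; 12 40]
y = z − H·x̄ = [-8]
S = H·P̄·Hᵀ + R = [29]
K = P̄·Hᵀ·S⁻¹ = [-6/29; 16/29]
x' = x̄ + K·y = [-68/29, -215/29]
P' = (I − K·H)·P̄ = [225/29 444/29; 444/29 904/29]

x' = [-68/29, -215/29]
P' = [225/29 444/29; 444/29 904/29]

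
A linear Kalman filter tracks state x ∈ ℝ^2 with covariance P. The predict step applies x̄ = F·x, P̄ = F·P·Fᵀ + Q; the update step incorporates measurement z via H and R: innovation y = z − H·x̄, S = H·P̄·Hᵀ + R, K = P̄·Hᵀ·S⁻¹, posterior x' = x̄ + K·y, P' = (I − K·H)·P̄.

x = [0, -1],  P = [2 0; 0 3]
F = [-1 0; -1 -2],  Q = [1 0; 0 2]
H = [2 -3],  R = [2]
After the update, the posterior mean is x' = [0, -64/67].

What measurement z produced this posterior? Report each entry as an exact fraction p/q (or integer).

x̄ = F·x = [0, 2]
P̄ = F·P·Fᵀ + Q = [3 2; 2 16]
S = H·P̄·Hᵀ + R = [134]
K = P̄·Hᵀ·S⁻¹ = [0; -22/67]
x' − x̄ = [0, -198/67] = K·y
y = (KᵀK)⁻¹·Kᵀ·(x' − x̄) = [9]
z = y + H·x̄ = [9] + [-6] = [3]

z = [3]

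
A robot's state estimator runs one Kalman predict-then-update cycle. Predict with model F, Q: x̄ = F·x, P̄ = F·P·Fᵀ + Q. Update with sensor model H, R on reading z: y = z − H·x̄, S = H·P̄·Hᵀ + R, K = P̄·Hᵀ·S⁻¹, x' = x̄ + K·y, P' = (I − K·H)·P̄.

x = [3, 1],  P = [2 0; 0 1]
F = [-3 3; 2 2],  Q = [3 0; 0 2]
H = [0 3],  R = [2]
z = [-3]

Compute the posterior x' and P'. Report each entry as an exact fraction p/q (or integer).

x̄ = F·x = [-6, 8]
P̄ = F·P·Fᵀ + Q = [30 -6; -6 14]
y = z − H·x̄ = [-27]
S = H·P̄·Hᵀ + R = [128]
K = P̄·Hᵀ·S⁻¹ = [-9/64; 21/64]
x' = x̄ + K·y = [-141/64, -55/64]
P' = (I − K·H)·P̄ = [879/32 -3/32; -3/32 7/32]

x' = [-141/64, -55/64]
P' = [879/32 -3/32; -3/32 7/32]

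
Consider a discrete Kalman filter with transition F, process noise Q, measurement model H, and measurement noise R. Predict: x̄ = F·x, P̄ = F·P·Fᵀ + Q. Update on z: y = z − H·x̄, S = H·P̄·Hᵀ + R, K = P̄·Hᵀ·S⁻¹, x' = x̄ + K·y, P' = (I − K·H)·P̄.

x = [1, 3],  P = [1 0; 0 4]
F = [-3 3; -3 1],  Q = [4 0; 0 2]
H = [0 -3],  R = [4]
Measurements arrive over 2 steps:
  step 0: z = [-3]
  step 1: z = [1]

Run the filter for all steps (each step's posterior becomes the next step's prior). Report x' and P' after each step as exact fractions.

step 0: x̄ = F·x = [6, 0]
step 0: P̄ = F·P·Fᵀ + Q = [49 21; 21 15]
step 0: y = z − H·x̄ = [-3]
step 0: S = H·P̄·Hᵀ + R = [139]
step 0: K = P̄·Hᵀ·S⁻¹ = [-63/139; -45/139]
step 0: x' = x̄ + K·y = [1023/139, 135/139]
step 0: P' = (I − K·H)·P̄ = [2842/139 84/139; 84/139 60/139]
step 1: x̄ = F·x = [-2664/139, -2934/139]
step 1: P̄ = F·P·Fᵀ + Q = [25162/139 24750/139; 24750/139 25412/139]
step 1: y = z − H·x̄ = [-8663/139]
step 1: S = H·P̄·Hᵀ + R = [229264/139]
step 1: K = P̄·Hᵀ·S⁻¹ = [-37125/114632; -19059/57316]
step 1: x' = x̄ + K·y = [116793/114632, -21993/57316]
step 1: P' = (I − K·H)·P̄ = [459853/57316 12375/28658; 12375/28658 6353/14329]

step 0: x' = [1023/139, 135/139], P' = [2842/139 84/139; 84/139 60/139]
step 1: x' = [116793/114632, -21993/57316], P' = [459853/57316 12375/28658; 12375/28658 6353/14329]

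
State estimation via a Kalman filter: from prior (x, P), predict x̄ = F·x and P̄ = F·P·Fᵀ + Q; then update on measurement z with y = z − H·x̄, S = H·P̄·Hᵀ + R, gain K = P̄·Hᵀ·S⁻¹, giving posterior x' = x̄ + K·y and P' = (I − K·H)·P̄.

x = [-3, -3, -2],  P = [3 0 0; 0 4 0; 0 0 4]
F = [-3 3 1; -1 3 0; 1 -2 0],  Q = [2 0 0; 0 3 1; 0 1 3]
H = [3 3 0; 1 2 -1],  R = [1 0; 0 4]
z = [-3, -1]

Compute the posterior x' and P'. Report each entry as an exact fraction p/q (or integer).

x' = [17524/25849, -42112/25849, -12455/25849]
P' = [73257/25849 -69999/25849 -32733/25849; -69999/25849 69545/25849 33695/25849; -32733/25849 33695/25849 72309/25849]

x̄ = F·x = [-2, -6, 3]
P̄ = F·P·Fᵀ + Q = [69 45 -33; 45 42 -26; -33 -26 22]
y = z − H·x̄ = [21, 16]
S = H·P̄·Hᵀ + R = [1810 1041; 1041 613]
K = P̄·Hᵀ·S⁻¹ = [9774/25849 -8502/25849; -1362/25849 8849/25849; 2886/25849 -9413/25849]
x' = x̄ + K·y = [17524/25849, -42112/25849, -12455/25849]
P' = (I − K·H)·P̄ = [73257/25849 -69999/25849 -32733/25849; -69999/25849 69545/25849 33695/25849; -32733/25849 33695/25849 72309/25849]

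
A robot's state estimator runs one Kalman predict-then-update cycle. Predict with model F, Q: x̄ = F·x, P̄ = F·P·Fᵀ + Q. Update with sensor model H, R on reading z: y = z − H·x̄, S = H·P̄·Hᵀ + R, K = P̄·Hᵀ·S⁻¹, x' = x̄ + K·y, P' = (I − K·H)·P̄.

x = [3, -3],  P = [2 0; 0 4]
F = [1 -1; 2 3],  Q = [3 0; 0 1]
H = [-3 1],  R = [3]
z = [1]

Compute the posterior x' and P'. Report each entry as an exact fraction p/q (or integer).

x' = [292/177, 329/59]
P' = [368/177 333/59; 333/59 1068/59]

x̄ = F·x = [6, -3]
P̄ = F·P·Fᵀ + Q = [9 -8; -8 45]
y = z − H·x̄ = [22]
S = H·P̄·Hᵀ + R = [177]
K = P̄·Hᵀ·S⁻¹ = [-35/177; 23/59]
x' = x̄ + K·y = [292/177, 329/59]
P' = (I − K·H)·P̄ = [368/177 333/59; 333/59 1068/59]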